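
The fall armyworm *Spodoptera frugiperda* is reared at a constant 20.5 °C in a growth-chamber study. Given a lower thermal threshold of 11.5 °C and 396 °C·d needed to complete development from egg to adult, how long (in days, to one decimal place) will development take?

Daily accumulation = 20.5 − 11.5 = 9.0 DD/day.
Duration = 396 / 9.0 = 44.000 ≈ 44.0 days.

44.0 days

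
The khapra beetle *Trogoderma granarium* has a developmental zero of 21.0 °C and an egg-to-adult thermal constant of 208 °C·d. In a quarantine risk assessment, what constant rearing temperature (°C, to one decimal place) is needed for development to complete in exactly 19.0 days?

31.9 °C

Required daily accumulation = 208 / 19.0 = 10.947 DD/day.
T = T_base + 10.947 = 21.0 + 10.947 = 31.947 ≈ 31.9 °C.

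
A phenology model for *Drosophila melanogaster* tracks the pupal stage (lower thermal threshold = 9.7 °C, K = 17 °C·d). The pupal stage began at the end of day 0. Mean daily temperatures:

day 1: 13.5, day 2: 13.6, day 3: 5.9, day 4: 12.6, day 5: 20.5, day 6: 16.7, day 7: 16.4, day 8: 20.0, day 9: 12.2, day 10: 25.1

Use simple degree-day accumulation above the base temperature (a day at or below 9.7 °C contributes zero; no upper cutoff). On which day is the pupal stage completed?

day 5

Daily DD above 9.7 °C: 3.8, 3.9, 0.0, 2.9, 10.8, 7.0, 6.7, 10.3, 2.5, 15.4.
Cumulative: 3.8, 7.7, 7.7, 10.6, 21.4, 28.4, 35.1, 45.4, 47.9, 63.3.
The total first reaches 17 DD on day 5.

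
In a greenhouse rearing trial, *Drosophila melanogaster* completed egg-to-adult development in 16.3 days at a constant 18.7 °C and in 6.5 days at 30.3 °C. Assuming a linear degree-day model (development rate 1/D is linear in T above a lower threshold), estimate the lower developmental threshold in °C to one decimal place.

Linear rate model ⇒ the product D·(T − T_b) is constant across temperatures.
16.3·(18.7 − T_b) = 6.5·(30.3 − T_b)
T_b = (16.3·18.7 − 6.5·30.3) / (16.3 − 6.5) = 107.86 / 9.8 = 11.006 °C ≈ 11.0 °C.

11.0 °C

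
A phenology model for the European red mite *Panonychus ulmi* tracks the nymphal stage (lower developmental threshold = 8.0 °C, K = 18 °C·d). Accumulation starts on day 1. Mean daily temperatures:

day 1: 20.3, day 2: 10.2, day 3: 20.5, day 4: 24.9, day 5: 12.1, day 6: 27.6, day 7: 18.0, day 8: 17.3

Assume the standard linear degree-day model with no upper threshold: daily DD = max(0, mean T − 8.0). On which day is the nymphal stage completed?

day 3

Daily DD above 8.0 °C: 12.3, 2.2, 12.5, 16.9, 4.1, 19.6, 10.0, 9.3.
Cumulative: 12.3, 14.5, 27.0, 43.9, 48.0, 67.6, 77.6, 86.9.
The total first reaches 18 DD on day 3.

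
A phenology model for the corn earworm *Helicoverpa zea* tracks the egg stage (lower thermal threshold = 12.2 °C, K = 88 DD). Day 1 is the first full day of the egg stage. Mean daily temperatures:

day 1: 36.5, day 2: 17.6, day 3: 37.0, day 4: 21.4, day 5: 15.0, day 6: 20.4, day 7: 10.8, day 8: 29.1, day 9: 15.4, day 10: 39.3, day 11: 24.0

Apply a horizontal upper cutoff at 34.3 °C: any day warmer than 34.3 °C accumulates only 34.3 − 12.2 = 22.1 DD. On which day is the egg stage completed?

Daily DD above 12.2 °C (capped at 22.1): 22.1, 5.4, 22.1, 9.2, 2.8, 8.2, 0.0, 16.9, 3.2, 22.1, 11.8.
Cumulative: 22.1, 27.5, 49.6, 58.8, 61.6, 69.8, 69.8, 86.7, 89.9, 112.0, 123.8.
The total first reaches 88 DD on day 9.

day 9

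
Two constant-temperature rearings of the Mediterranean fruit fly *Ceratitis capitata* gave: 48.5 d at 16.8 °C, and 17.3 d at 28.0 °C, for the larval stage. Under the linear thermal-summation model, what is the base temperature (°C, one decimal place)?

10.6 °C

Linear rate model ⇒ the product D·(T − T_b) is constant across temperatures.
48.5·(16.8 − T_b) = 17.3·(28.0 − T_b)
T_b = (48.5·16.8 − 17.3·28.0) / (48.5 − 17.3) = 330.40 / 31.2 = 10.590 °C ≈ 10.6 °C.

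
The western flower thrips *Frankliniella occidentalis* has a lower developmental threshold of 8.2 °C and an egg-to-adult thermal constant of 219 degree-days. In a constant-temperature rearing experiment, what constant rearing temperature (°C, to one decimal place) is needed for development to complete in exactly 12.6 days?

25.6 °C

Required daily accumulation = 219 / 12.6 = 17.381 DD/day.
T = T_base + 17.381 = 8.2 + 17.381 = 25.581 ≈ 25.6 °C.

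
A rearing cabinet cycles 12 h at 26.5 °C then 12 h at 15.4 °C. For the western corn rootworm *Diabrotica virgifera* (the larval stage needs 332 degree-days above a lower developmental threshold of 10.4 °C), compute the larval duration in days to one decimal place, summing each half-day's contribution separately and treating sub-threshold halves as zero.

31.5 days

Day half: max(0, 26.5 − 10.4) × 0.5 = 16.1 × 0.5 = 8.05 DD.
Night half: max(0, 15.4 − 10.4) × 0.5 = 5.0 × 0.5 = 2.50 DD.
Per 24 h: 10.55 DD/day.
Duration = 332 / 10.55 = 31.469 ≈ 31.5 days.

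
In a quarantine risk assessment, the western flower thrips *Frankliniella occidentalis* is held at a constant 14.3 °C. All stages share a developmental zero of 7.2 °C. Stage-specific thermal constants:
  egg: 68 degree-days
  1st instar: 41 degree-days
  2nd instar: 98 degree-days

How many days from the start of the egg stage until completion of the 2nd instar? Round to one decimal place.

Daily accumulation at 14.3 °C = 14.3 − 7.2 = 7.1 DD/day.
Total K = 68 + 41 + 98 = 207 DD.
Total duration = 207 / 7.1 = 29.155 ≈ 29.2 days.

29.2 days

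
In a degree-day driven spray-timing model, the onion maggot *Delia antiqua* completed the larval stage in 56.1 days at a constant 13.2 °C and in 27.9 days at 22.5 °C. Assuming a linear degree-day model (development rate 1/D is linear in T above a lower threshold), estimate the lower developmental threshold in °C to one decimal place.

4.0 °C

Linear rate model ⇒ the product D·(T − T_b) is constant across temperatures.
56.1·(13.2 − T_b) = 27.9·(22.5 − T_b)
T_b = (56.1·13.2 − 27.9·22.5) / (56.1 − 27.9) = 112.77 / 28.2 = 3.999 °C ≈ 4.0 °C.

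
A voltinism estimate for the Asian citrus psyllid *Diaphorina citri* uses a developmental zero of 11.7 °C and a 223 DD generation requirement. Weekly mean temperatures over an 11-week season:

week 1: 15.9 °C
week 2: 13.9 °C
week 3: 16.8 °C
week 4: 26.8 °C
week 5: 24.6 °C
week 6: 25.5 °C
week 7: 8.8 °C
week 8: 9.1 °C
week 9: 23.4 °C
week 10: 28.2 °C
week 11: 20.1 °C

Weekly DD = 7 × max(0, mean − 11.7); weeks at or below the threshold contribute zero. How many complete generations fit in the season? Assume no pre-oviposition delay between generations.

Weekly DD (7 × max(0, T̄ − 11.7)): 29.4, 15.4, 35.7, 105.7, 90.3, 96.6, 0.0, 0.0, 81.9, 115.5, 58.8.
Season total = 629.3 DD.
Complete generations = ⌊629.3 / 223⌋ = 2.

2 generations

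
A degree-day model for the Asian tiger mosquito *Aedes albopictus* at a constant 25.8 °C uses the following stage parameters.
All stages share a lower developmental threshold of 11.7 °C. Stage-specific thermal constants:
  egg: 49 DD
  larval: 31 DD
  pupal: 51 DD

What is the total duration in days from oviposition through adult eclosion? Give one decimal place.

9.3 days

Daily accumulation at 25.8 °C = 25.8 − 11.7 = 14.1 DD/day.
Total K = 49 + 31 + 51 = 131 DD.
Total duration = 131 / 14.1 = 9.291 ≈ 9.3 days.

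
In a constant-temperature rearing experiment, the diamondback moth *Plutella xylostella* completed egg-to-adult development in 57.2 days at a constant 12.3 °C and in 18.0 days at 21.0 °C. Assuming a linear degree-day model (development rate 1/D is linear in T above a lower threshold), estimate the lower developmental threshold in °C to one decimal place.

8.3 °C

Equal thermal constants: D₁(T₁ − T_b) = D₂(T₂ − T_b).
57.2·(12.3 − T_b) = 18.0·(21.0 − T_b)
T_b = (57.2·12.3 − 18.0·21.0) / (57.2 − 18.0) = 325.56 / 39.2 = 8.305 °C ≈ 8.3 °C.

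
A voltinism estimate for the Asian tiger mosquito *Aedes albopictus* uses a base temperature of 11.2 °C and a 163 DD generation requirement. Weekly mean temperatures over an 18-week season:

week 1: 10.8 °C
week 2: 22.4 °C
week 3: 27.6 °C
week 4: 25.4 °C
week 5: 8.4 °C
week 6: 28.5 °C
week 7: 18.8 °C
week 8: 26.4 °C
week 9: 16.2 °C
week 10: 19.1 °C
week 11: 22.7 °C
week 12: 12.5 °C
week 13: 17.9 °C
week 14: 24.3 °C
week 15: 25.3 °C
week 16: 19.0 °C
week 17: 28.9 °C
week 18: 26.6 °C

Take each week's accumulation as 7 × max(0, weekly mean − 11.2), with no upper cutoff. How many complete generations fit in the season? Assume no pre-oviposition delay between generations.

Weekly DD (7 × max(0, T̄ − 11.2)): 0.0, 78.4, 114.8, 99.4, 0.0, 121.1, 53.2, 106.4, 35.0, 55.3, 80.5, 9.1, 46.9, 91.7, 98.7, 54.6, 123.9, 107.8.
Season total = 1276.8 DD.
Complete generations = ⌊1276.8 / 163⌋ = 7.

7 generations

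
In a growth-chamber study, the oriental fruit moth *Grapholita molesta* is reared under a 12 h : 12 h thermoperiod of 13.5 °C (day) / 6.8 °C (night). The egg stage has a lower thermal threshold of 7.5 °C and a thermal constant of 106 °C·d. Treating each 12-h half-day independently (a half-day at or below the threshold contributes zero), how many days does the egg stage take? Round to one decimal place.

Day half: max(0, 13.5 − 7.5) × 0.5 = 6.0 × 0.5 = 3.00 DD.
Night half: max(0, 6.8 − 7.5) × 0.5 = 0.0 × 0.5 = 0.00 DD.
Per 24 h: 3.00 DD/day.
Duration = 106 / 3.00 = 35.333 ≈ 35.3 days.

35.3 days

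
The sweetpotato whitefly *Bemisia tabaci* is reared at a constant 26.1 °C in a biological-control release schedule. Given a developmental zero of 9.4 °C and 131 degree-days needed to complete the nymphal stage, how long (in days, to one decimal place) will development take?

7.8 days

Daily accumulation = 26.1 − 9.4 = 16.7 DD/day.
Duration = 131 / 16.7 = 7.844 ≈ 7.8 days.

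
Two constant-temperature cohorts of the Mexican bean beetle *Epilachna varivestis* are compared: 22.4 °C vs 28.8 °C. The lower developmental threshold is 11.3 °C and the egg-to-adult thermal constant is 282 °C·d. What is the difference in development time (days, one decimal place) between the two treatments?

At 22.4 °C: 282 / (22.4 − 11.3) = 282 / 11.1 = 25.405 d.
At 28.8 °C: 282 / (28.8 − 11.3) = 282 / 17.5 = 16.114 d.
Difference = |25.405 − 16.114| = 9.291 ≈ 9.3 days.

9.3 days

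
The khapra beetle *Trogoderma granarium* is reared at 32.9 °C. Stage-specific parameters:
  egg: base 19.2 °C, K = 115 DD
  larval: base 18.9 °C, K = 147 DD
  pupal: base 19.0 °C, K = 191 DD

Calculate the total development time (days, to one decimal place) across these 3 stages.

egg: 115 / (32.9 − 19.2) = 115 / 13.7 = 8.394 d.
larval: 147 / (32.9 − 18.9) = 147 / 14.0 = 10.500 d.
pupal: 191 / (32.9 − 19.0) = 191 / 13.9 = 13.741 d.
Sum = 32.635 ≈ 32.6 days.

32.6 days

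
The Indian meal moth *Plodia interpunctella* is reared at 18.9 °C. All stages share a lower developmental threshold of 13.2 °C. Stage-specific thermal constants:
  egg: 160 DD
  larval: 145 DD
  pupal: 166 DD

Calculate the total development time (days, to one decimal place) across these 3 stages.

82.6 days

Daily accumulation at 18.9 °C = 18.9 − 13.2 = 5.7 DD/day.
Total K = 160 + 145 + 166 = 471 DD.
Total duration = 471 / 5.7 = 82.632 ≈ 82.6 days.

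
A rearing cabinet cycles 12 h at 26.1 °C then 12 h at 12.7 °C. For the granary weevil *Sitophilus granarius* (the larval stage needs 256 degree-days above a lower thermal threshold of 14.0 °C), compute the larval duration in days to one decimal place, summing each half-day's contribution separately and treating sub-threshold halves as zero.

42.3 days

Day half: max(0, 26.1 − 14.0) × 0.5 = 12.1 × 0.5 = 6.05 DD.
Night half: max(0, 12.7 − 14.0) × 0.5 = 0.0 × 0.5 = 0.00 DD.
Per 24 h: 6.05 DD/day.
Duration = 256 / 6.05 = 42.314 ≈ 42.3 days.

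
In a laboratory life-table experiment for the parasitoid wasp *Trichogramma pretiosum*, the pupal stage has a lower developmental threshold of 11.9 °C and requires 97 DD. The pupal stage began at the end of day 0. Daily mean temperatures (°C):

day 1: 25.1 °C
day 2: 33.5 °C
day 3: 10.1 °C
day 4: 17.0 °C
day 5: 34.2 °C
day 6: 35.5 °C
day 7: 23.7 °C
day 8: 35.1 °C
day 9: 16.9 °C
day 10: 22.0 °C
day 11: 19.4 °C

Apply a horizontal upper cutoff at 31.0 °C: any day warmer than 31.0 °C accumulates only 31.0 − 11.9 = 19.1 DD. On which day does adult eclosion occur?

day 8

Daily DD above 11.9 °C (capped at 19.1): 13.2, 19.1, 0.0, 5.1, 19.1, 19.1, 11.8, 19.1, 5.0, 10.1, 7.5.
Cumulative: 13.2, 32.3, 32.3, 37.4, 56.5, 75.6, 87.4, 106.5, 111.5, 121.6, 129.1.
The total first reaches 97 DD on day 8.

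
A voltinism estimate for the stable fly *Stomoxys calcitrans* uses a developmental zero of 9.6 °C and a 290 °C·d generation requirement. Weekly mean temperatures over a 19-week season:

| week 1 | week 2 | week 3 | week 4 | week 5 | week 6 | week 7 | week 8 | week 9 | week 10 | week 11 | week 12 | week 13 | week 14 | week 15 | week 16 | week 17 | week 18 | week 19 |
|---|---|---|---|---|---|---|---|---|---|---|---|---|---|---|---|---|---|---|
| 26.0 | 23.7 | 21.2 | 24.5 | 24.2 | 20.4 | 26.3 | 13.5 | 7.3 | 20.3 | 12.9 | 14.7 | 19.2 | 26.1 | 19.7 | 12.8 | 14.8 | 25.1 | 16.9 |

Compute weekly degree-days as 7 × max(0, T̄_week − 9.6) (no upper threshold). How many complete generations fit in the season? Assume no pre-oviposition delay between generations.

Weekly DD (7 × max(0, T̄ − 9.6)): 114.8, 98.7, 81.2, 104.3, 102.2, 75.6, 116.9, 27.3, 0.0, 74.9, 23.1, 35.7, 67.2, 115.5, 70.7, 22.4, 36.4, 108.5, 51.1.
Season total = 1326.5 DD.
Complete generations = ⌊1326.5 / 290⌋ = 4.

4 generations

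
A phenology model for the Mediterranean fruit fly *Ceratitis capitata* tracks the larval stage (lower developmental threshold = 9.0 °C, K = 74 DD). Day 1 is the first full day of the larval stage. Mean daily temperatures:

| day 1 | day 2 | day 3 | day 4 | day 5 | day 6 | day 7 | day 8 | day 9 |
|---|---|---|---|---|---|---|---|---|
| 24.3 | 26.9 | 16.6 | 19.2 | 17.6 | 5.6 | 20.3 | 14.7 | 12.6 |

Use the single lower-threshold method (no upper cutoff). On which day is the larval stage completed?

day 8

Daily DD above 9.0 °C: 15.3, 17.9, 7.6, 10.2, 8.6, 0.0, 11.3, 5.7, 3.6.
Cumulative: 15.3, 33.2, 40.8, 51.0, 59.6, 59.6, 70.9, 76.6, 80.2.
The total first reaches 74 DD on day 8.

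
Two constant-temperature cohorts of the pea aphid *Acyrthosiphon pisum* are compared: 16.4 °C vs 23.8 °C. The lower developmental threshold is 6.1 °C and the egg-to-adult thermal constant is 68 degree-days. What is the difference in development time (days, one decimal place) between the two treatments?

At 16.4 °C: 68 / (16.4 − 6.1) = 68 / 10.3 = 6.602 d.
At 23.8 °C: 68 / (23.8 − 6.1) = 68 / 17.7 = 3.842 d.
Difference = |6.602 − 3.842| = 2.760 ≈ 2.8 days.

2.8 days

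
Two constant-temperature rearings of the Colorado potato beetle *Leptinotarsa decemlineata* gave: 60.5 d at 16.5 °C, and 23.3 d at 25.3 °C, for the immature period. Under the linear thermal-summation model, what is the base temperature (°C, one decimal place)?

11.0 °C

Linear rate model ⇒ the product D·(T − T_b) is constant across temperatures.
60.5·(16.5 − T_b) = 23.3·(25.3 − T_b)
T_b = (60.5·16.5 − 23.3·25.3) / (60.5 − 23.3) = 408.76 / 37.2 = 10.988 °C ≈ 11.0 °C.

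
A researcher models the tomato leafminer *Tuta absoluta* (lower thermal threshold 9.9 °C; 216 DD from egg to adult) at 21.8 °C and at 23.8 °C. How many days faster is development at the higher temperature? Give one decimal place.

2.6 days

At 21.8 °C: 216 / (21.8 − 9.9) = 216 / 11.9 = 18.151 d.
At 23.8 °C: 216 / (23.8 − 9.9) = 216 / 13.9 = 15.540 d.
Difference = |18.151 − 15.540| = 2.612 ≈ 2.6 days.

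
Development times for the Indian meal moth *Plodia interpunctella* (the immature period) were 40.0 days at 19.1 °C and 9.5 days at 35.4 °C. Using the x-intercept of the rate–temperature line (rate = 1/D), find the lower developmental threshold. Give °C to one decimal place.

Under the model K = D·(T − T_b), so D₁·(T₁ − T_b) = D₂·(T₂ − T_b).
40.0·(19.1 − T_b) = 9.5·(35.4 − T_b)
T_b = (40.0·19.1 − 9.5·35.4) / (40.0 − 9.5) = 427.70 / 30.5 = 14.023 °C ≈ 14.0 °C.

14.0 °C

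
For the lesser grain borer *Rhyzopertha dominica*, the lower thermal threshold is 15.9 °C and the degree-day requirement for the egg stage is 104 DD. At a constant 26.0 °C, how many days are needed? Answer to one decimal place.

Daily accumulation = 26.0 − 15.9 = 10.1 DD/day.
Duration = 104 / 10.1 = 10.297 ≈ 10.3 days.

10.3 days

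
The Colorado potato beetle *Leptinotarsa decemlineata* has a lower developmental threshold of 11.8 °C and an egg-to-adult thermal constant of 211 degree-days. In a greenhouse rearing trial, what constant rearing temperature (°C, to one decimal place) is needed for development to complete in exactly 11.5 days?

Required daily accumulation = 211 / 11.5 = 18.348 DD/day.
T = T_base + 18.348 = 11.8 + 18.348 = 30.148 ≈ 30.1 °C.

30.1 °C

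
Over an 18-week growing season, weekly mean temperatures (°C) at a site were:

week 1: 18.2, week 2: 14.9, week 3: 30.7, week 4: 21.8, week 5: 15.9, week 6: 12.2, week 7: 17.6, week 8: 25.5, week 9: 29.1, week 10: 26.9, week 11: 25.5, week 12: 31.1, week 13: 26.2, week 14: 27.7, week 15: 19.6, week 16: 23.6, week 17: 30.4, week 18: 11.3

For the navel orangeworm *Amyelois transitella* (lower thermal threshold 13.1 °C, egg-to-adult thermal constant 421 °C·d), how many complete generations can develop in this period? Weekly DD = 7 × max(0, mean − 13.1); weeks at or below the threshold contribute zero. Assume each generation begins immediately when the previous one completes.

2 generations

Weekly DD (7 × max(0, T̄ − 13.1)): 35.7, 12.6, 123.2, 60.9, 19.6, 0.0, 31.5, 86.8, 112.0, 96.6, 86.8, 126.0, 91.7, 102.2, 45.5, 73.5, 121.1, 0.0.
Season total = 1225.7 DD.
Complete generations = ⌊1225.7 / 421⌋ = 2.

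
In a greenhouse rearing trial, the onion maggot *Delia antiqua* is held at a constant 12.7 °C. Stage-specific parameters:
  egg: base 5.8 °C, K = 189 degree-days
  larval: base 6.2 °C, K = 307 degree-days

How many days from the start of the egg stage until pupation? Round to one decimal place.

74.6 days

egg: 189 / (12.7 − 5.8) = 189 / 6.9 = 27.391 d.
larval: 307 / (12.7 − 6.2) = 307 / 6.5 = 47.231 d.
Sum = 74.622 ≈ 74.6 days.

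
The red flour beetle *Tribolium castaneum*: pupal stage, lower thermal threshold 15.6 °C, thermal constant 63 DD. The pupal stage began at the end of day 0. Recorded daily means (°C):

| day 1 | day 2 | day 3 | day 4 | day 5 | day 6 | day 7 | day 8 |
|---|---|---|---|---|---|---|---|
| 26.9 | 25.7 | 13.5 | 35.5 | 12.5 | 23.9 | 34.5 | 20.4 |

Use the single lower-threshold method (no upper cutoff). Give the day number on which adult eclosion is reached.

day 7

Daily DD above 15.6 °C: 11.3, 10.1, 0.0, 19.9, 0.0, 8.3, 18.9, 4.8.
Cumulative: 11.3, 21.4, 21.4, 41.3, 41.3, 49.6, 68.5, 73.3.
The total first reaches 63 DD on day 7.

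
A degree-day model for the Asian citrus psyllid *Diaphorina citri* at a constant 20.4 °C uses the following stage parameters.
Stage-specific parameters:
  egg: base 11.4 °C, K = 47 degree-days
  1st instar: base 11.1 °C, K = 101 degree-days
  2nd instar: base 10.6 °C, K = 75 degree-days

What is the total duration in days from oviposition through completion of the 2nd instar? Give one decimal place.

23.7 days

egg: 47 / (20.4 − 11.4) = 47 / 9.0 = 5.222 d.
1st instar: 101 / (20.4 − 11.1) = 101 / 9.3 = 10.860 d.
2nd instar: 75 / (20.4 − 10.6) = 75 / 9.8 = 7.653 d.
Sum = 23.735 ≈ 23.7 days.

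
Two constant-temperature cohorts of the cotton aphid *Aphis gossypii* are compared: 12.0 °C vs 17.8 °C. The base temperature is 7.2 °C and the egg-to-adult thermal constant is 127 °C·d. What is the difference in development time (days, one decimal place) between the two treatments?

At 12.0 °C: 127 / (12.0 − 7.2) = 127 / 4.8 = 26.458 d.
At 17.8 °C: 127 / (17.8 − 7.2) = 127 / 10.6 = 11.981 d.
Difference = |26.458 − 11.981| = 14.477 ≈ 14.5 days.

14.5 days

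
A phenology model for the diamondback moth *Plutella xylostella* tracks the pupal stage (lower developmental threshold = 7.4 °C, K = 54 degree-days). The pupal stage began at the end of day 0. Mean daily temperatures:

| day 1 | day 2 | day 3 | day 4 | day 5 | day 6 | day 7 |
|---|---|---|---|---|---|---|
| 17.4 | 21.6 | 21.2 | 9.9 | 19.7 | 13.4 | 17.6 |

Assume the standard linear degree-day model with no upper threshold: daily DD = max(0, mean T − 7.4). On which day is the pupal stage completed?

day 6

Daily DD above 7.4 °C: 10.0, 14.2, 13.8, 2.5, 12.3, 6.0, 10.2.
Cumulative: 10.0, 24.2, 38.0, 40.5, 52.8, 58.8, 69.0.
The total first reaches 54 DD on day 6.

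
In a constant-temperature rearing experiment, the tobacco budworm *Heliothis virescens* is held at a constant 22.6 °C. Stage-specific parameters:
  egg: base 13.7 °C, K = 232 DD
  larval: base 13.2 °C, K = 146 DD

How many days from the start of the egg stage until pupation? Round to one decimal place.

egg: 232 / (22.6 − 13.7) = 232 / 8.9 = 26.067 d.
larval: 146 / (22.6 − 13.2) = 146 / 9.4 = 15.532 d.
Sum = 41.599 ≈ 41.6 days.

41.6 days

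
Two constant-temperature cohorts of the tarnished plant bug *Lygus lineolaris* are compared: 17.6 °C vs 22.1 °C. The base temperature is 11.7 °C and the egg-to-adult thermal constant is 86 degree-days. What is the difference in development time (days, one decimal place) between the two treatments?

At 17.6 °C: 86 / (17.6 − 11.7) = 86 / 5.9 = 14.576 d.
At 22.1 °C: 86 / (22.1 − 11.7) = 86 / 10.4 = 8.269 d.
Difference = |14.576 − 8.269| = 6.307 ≈ 6.3 days.

6.3 days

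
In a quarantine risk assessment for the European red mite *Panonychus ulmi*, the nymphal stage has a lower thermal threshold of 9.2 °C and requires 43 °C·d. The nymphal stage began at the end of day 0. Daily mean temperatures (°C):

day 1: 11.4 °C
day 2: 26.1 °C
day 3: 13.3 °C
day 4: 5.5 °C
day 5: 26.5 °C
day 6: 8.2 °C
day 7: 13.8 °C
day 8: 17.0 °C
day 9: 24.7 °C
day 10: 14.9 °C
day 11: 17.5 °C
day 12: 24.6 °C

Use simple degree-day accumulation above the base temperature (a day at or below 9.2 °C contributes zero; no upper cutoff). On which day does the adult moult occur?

Daily DD above 9.2 °C: 2.2, 16.9, 4.1, 0.0, 17.3, 0.0, 4.6, 7.8, 15.5, 5.7, 8.3, 15.4.
Cumulative: 2.2, 19.1, 23.2, 23.2, 40.5, 40.5, 45.1, 52.9, 68.4, 74.1, 82.4, 97.8.
The total first reaches 43 DD on day 7.

day 7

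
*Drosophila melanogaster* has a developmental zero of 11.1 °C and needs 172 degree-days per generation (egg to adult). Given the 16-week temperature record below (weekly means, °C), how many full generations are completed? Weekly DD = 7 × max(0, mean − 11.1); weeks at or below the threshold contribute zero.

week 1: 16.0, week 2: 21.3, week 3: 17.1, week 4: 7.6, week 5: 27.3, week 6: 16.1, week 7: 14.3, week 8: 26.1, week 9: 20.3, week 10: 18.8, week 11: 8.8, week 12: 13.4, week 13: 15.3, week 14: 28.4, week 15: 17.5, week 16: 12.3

4 generations

Weekly DD (7 × max(0, T̄ − 11.1)): 34.3, 71.4, 42.0, 0.0, 113.4, 35.0, 22.4, 105.0, 64.4, 53.9, 0.0, 16.1, 29.4, 121.1, 44.8, 8.4.
Season total = 761.6 DD.
Complete generations = ⌊761.6 / 172⌋ = 4.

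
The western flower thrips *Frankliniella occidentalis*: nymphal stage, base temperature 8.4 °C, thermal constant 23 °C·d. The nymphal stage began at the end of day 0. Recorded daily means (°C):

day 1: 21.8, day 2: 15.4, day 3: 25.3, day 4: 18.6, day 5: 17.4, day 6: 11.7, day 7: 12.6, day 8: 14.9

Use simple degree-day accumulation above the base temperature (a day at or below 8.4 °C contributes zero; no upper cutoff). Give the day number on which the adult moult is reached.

Daily DD above 8.4 °C: 13.4, 7.0, 16.9, 10.2, 9.0, 3.3, 4.2, 6.5.
Cumulative: 13.4, 20.4, 37.3, 47.5, 56.5, 59.8, 64.0, 70.5.
The total first reaches 23 DD on day 3.

day 3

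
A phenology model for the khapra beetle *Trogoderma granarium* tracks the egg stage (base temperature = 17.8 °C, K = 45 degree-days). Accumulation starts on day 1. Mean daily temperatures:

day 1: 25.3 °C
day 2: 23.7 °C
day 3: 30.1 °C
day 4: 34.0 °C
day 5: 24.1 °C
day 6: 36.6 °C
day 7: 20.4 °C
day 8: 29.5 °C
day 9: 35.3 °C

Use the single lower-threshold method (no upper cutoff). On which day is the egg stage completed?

Daily DD above 17.8 °C: 7.5, 5.9, 12.3, 16.2, 6.3, 18.8, 2.6, 11.7, 17.5.
Cumulative: 7.5, 13.4, 25.7, 41.9, 48.2, 67.0, 69.6, 81.3, 98.8.
The total first reaches 45 DD on day 5.

day 5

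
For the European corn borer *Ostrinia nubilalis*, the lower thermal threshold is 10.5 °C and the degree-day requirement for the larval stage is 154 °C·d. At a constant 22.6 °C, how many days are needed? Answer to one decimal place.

Daily accumulation = 22.6 − 10.5 = 12.1 DD/day.
Duration = 154 / 12.1 = 12.727 ≈ 12.7 days.

12.7 days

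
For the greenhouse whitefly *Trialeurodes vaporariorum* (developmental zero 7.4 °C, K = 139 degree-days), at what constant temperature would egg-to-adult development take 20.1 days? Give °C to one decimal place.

Required daily accumulation = 139 / 20.1 = 6.915 DD/day.
T = T_base + 6.915 = 7.4 + 6.915 = 14.315 ≈ 14.3 °C.

14.3 °C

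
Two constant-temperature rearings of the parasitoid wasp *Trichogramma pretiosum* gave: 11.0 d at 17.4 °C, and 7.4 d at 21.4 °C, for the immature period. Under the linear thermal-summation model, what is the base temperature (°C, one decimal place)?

Under the model K = D·(T − T_b), so D₁·(T₁ − T_b) = D₂·(T₂ − T_b).
11.0·(17.4 − T_b) = 7.4·(21.4 − T_b)
T_b = (11.0·17.4 − 7.4·21.4) / (11.0 − 7.4) = 33.04 / 3.6 = 9.178 °C ≈ 9.2 °C.

9.2 °C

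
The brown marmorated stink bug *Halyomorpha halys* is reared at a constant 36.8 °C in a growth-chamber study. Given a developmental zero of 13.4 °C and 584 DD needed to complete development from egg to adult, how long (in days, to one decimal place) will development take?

Daily accumulation = 36.8 − 13.4 = 23.4 DD/day.
Duration = 584 / 23.4 = 24.957 ≈ 25.0 days.

25.0 days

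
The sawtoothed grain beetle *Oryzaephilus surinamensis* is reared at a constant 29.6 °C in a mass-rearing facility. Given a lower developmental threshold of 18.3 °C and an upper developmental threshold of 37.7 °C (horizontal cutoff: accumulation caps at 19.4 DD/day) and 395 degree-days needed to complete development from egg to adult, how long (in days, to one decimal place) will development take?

35.0 days

Daily accumulation = 29.6 − 18.3 = 11.3 DD/day.
Duration = 395 / 11.3 = 34.956 ≈ 35.0 days.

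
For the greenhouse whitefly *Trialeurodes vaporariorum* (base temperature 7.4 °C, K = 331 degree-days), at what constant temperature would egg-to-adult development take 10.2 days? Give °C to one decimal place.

39.9 °C

Required daily accumulation = 331 / 10.2 = 32.451 DD/day.
T = T_base + 32.451 = 7.4 + 32.451 = 39.851 ≈ 39.9 °C.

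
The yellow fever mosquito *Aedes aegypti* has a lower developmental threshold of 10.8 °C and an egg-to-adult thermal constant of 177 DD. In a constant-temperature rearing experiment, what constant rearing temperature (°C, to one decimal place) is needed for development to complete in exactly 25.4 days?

17.8 °C

Required daily accumulation = 177 / 25.4 = 6.969 DD/day.
T = T_base + 6.969 = 10.8 + 6.969 = 17.769 ≈ 17.8 °C.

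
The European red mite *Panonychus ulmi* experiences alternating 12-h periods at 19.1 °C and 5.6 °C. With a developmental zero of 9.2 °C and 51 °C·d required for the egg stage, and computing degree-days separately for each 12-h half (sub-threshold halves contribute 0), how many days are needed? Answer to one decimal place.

Day half: max(0, 19.1 − 9.2) × 0.5 = 9.9 × 0.5 = 4.95 DD.
Night half: max(0, 5.6 − 9.2) × 0.5 = 0.0 × 0.5 = 0.00 DD.
Per 24 h: 4.95 DD/day.
Duration = 51 / 4.95 = 10.303 ≈ 10.3 days.

10.3 days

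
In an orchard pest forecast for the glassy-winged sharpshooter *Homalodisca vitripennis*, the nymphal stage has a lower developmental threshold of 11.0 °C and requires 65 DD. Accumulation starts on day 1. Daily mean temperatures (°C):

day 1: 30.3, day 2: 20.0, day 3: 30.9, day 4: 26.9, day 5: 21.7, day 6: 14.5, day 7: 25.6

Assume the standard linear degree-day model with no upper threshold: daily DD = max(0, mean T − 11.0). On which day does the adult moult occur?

Daily DD above 11.0 °C: 19.3, 9.0, 19.9, 15.9, 10.7, 3.5, 14.6.
Cumulative: 19.3, 28.3, 48.2, 64.1, 74.8, 78.3, 92.9.
The total first reaches 65 DD on day 5.

day 5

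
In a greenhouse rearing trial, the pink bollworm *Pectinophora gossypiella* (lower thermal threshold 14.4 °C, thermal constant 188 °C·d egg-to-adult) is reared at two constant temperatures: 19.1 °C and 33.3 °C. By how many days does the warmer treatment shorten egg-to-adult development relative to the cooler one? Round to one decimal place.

30.1 days

At 19.1 °C: 188 / (19.1 − 14.4) = 188 / 4.7 = 40.000 d.
At 33.3 °C: 188 / (33.3 − 14.4) = 188 / 18.9 = 9.947 d.
Difference = |40.000 − 9.947| = 30.053 ≈ 30.1 days.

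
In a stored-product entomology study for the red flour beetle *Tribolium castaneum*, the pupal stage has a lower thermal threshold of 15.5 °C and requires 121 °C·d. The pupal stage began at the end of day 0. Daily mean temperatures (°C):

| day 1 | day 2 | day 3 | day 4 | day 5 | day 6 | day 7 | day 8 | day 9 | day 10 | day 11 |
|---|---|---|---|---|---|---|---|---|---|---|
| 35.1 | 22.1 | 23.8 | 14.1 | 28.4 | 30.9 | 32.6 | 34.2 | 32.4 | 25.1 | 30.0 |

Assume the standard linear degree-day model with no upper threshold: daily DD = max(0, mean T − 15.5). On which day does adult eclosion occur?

Daily DD above 15.5 °C: 19.6, 6.6, 8.3, 0.0, 12.9, 15.4, 17.1, 18.7, 16.9, 9.6, 14.5.
Cumulative: 19.6, 26.2, 34.5, 34.5, 47.4, 62.8, 79.9, 98.6, 115.5, 125.1, 139.6.
The total first reaches 121 DD on day 10.

day 10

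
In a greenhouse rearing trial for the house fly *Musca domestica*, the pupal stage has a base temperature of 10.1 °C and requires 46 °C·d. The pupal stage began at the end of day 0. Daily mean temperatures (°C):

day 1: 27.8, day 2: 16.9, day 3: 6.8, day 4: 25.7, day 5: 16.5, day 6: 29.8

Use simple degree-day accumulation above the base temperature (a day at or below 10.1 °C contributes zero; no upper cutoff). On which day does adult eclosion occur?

Daily DD above 10.1 °C: 17.7, 6.8, 0.0, 15.6, 6.4, 19.7.
Cumulative: 17.7, 24.5, 24.5, 40.1, 46.5, 66.2.
The total first reaches 46 DD on day 5.

day 5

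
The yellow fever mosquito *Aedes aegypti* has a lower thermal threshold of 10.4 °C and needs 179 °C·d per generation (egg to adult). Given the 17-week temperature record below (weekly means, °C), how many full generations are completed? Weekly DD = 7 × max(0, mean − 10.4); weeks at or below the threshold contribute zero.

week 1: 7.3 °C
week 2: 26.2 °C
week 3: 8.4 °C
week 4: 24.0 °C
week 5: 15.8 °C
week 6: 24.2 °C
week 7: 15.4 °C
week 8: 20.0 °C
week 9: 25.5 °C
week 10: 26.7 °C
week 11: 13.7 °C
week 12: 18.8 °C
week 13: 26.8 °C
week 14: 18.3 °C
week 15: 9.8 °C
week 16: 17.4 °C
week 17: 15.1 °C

Weekly DD (7 × max(0, T̄ − 10.4)): 0.0, 110.6, 0.0, 95.2, 37.8, 96.6, 35.0, 67.2, 105.7, 114.1, 23.1, 58.8, 114.8, 55.3, 0.0, 49.0, 32.9.
Season total = 996.1 DD.
Complete generations = ⌊996.1 / 179⌋ = 5.

5 generations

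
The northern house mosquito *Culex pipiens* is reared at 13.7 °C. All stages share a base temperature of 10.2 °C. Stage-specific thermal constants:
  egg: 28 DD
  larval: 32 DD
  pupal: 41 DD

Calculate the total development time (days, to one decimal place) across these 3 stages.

Daily accumulation at 13.7 °C = 13.7 − 10.2 = 3.5 DD/day.
Total K = 28 + 32 + 41 = 101 DD.
Total duration = 101 / 3.5 = 28.857 ≈ 28.9 days.

28.9 days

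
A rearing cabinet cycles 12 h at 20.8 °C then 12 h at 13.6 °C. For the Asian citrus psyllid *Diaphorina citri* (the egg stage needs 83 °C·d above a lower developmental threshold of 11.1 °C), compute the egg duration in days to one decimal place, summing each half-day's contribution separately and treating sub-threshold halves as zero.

Day half: max(0, 20.8 − 11.1) × 0.5 = 9.7 × 0.5 = 4.85 DD.
Night half: max(0, 13.6 − 11.1) × 0.5 = 2.5 × 0.5 = 1.25 DD.
Per 24 h: 6.10 DD/day.
Duration = 83 / 6.10 = 13.607 ≈ 13.6 days.

13.6 days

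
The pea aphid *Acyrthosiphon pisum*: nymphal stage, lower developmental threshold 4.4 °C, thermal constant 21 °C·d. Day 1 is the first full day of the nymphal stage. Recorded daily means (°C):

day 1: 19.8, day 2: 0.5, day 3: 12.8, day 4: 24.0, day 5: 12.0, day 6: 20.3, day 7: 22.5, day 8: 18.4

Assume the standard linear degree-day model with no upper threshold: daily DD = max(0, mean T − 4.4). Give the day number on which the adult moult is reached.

day 3

Daily DD above 4.4 °C: 15.4, 0.0, 8.4, 19.6, 7.6, 15.9, 18.1, 14.0.
Cumulative: 15.4, 15.4, 23.8, 43.4, 51.0, 66.9, 85.0, 99.0.
The total first reaches 21 DD on day 3.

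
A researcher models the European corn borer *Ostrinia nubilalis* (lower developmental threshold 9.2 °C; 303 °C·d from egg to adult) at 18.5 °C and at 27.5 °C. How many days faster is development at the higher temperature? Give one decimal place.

At 18.5 °C: 303 / (18.5 − 9.2) = 303 / 9.3 = 32.581 d.
At 27.5 °C: 303 / (27.5 − 9.2) = 303 / 18.3 = 16.557 d.
Difference = |32.581 − 16.557| = 16.023 ≈ 16.0 days.

16.0 days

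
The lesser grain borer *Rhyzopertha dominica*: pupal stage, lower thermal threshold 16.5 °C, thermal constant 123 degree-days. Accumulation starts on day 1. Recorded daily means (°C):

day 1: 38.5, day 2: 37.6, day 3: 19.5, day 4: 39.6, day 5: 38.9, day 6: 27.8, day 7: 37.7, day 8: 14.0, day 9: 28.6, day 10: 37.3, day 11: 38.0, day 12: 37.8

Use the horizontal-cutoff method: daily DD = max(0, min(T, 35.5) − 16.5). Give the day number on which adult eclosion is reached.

Daily DD above 16.5 °C (capped at 19.0): 19.0, 19.0, 3.0, 19.0, 19.0, 11.3, 19.0, 0.0, 12.1, 19.0, 19.0, 19.0.
Cumulative: 19.0, 38.0, 41.0, 60.0, 79.0, 90.3, 109.3, 109.3, 121.4, 140.4, 159.4, 178.4.
The total first reaches 123 DD on day 10.

day 10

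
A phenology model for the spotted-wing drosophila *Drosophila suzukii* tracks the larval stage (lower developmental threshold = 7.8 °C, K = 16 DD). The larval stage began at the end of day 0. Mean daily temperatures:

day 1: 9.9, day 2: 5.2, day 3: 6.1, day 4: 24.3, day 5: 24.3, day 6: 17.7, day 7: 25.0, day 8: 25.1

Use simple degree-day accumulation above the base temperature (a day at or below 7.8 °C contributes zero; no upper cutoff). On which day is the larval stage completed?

Daily DD above 7.8 °C: 2.1, 0.0, 0.0, 16.5, 16.5, 9.9, 17.2, 17.3.
Cumulative: 2.1, 2.1, 2.1, 18.6, 35.1, 45.0, 62.2, 79.5.
The total first reaches 16 DD on day 4.

day 4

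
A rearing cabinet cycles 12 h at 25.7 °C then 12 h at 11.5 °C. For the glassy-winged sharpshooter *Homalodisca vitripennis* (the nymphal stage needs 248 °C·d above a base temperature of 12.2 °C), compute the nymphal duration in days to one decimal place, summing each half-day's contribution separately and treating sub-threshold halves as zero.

36.7 days

Day half: max(0, 25.7 − 12.2) × 0.5 = 13.5 × 0.5 = 6.75 DD.
Night half: max(0, 11.5 − 12.2) × 0.5 = 0.0 × 0.5 = 0.00 DD.
Per 24 h: 6.75 DD/day.
Duration = 248 / 6.75 = 36.741 ≈ 36.7 days.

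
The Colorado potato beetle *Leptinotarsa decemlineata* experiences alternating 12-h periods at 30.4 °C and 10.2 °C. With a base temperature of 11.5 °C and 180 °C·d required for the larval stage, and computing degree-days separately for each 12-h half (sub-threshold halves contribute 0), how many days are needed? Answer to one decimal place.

19.0 days

Day half: max(0, 30.4 − 11.5) × 0.5 = 18.9 × 0.5 = 9.45 DD.
Night half: max(0, 10.2 − 11.5) × 0.5 = 0.0 × 0.5 = 0.00 DD.
Per 24 h: 9.45 DD/day.
Duration = 180 / 9.45 = 19.048 ≈ 19.0 days.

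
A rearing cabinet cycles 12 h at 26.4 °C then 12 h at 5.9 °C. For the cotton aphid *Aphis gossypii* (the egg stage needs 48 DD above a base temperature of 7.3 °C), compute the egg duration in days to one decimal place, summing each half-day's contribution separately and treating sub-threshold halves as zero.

5.0 days

Day half: max(0, 26.4 − 7.3) × 0.5 = 19.1 × 0.5 = 9.55 DD.
Night half: max(0, 5.9 − 7.3) × 0.5 = 0.0 × 0.5 = 0.00 DD.
Per 24 h: 9.55 DD/day.
Duration = 48 / 9.55 = 5.026 ≈ 5.0 days.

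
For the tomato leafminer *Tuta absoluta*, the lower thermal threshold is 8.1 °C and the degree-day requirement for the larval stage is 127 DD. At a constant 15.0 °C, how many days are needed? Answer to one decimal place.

18.4 days

Daily accumulation = 15.0 − 8.1 = 6.9 DD/day.
Duration = 127 / 6.9 = 18.406 ≈ 18.4 days.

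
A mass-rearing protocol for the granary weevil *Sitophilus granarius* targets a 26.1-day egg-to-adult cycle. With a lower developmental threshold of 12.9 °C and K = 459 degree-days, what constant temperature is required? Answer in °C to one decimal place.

30.5 °C

Required daily accumulation = 459 / 26.1 = 17.586 DD/day.
T = T_base + 17.586 = 12.9 + 17.586 = 30.486 ≈ 30.5 °C.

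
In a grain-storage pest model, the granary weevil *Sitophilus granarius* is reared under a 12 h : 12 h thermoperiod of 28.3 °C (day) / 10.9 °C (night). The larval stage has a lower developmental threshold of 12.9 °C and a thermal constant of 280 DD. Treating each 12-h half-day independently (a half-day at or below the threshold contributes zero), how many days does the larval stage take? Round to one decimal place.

36.4 days

Day half: max(0, 28.3 − 12.9) × 0.5 = 15.4 × 0.5 = 7.70 DD.
Night half: max(0, 10.9 − 12.9) × 0.5 = 0.0 × 0.5 = 0.00 DD.
Per 24 h: 7.70 DD/day.
Duration = 280 / 7.70 = 36.364 ≈ 36.4 days.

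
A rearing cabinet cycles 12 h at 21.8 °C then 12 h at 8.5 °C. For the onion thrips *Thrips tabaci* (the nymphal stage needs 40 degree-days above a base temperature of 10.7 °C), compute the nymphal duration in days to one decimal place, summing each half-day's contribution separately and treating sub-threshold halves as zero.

7.2 days

Day half: max(0, 21.8 − 10.7) × 0.5 = 11.1 × 0.5 = 5.55 DD.
Night half: max(0, 8.5 − 10.7) × 0.5 = 0.0 × 0.5 = 0.00 DD.
Per 24 h: 5.55 DD/day.
Duration = 40 / 5.55 = 7.207 ≈ 7.2 days.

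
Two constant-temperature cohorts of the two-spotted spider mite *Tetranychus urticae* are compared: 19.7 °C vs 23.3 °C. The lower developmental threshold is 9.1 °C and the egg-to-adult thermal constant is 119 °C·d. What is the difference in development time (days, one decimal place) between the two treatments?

At 19.7 °C: 119 / (19.7 − 9.1) = 119 / 10.6 = 11.226 d.
At 23.3 °C: 119 / (23.3 − 9.1) = 119 / 14.2 = 8.380 d.
Difference = |11.226 − 8.380| = 2.846 ≈ 2.8 days.

2.8 days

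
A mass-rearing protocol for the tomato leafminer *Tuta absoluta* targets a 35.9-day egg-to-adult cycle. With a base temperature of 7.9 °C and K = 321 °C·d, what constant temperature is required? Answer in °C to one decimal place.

Required daily accumulation = 321 / 35.9 = 8.942 DD/day.
T = T_base + 8.942 = 7.9 + 8.942 = 16.842 ≈ 16.8 °C.

16.8 °C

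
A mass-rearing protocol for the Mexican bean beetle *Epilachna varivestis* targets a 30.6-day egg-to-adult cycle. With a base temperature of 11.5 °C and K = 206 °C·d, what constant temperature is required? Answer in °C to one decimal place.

Required daily accumulation = 206 / 30.6 = 6.732 DD/day.
T = T_base + 6.732 = 11.5 + 6.732 = 18.232 ≈ 18.2 °C.

18.2 °C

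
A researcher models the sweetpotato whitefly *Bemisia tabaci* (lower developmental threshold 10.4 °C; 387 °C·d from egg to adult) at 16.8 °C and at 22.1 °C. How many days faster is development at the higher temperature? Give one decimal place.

27.4 days

At 16.8 °C: 387 / (16.8 − 10.4) = 387 / 6.4 = 60.469 d.
At 22.1 °C: 387 / (22.1 − 10.4) = 387 / 11.7 = 33.077 d.
Difference = |60.469 − 33.077| = 27.392 ≈ 27.4 days.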